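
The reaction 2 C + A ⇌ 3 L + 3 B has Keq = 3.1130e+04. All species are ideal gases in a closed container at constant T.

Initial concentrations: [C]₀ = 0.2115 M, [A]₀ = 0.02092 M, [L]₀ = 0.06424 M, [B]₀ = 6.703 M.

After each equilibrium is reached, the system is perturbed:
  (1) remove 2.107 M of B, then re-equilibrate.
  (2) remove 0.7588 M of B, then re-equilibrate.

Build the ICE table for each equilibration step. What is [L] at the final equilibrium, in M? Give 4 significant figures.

Q₀ = 85.32 vs Keq = 3.1130e+04 ⇒ Q<K, forward
Step 1:
                  C         A         L         B
  Initial    0.2115   0.02092   0.06424     6.703
  Change   -0.04051  -0.02026   0.06077   0.06077
  Equil       0.171 6.6415e-04     0.125     6.764
  solve Keq expr → x = 0.02026; check Q = 3.1130e+04
Then remove 2.107 M of B.
Step 2:
                  C         A         L         B
  Initial     0.171 6.6415e-04     0.125     4.657
  Change  -8.7598e-04 -4.3799e-04  0.001314  0.001314
  Equil      0.1701 2.2615e-04    0.1263     4.658
  solve Keq expr → x = 4.3799e-04; check Q = 3.1130e+04
Then remove 0.7588 M of B.
Step 3:
                  C         A         L         B
  Initial    0.1701 2.2615e-04    0.1263     3.899
  Change  -1.8460e-04 -9.2302e-05 2.7690e-04 2.7690e-04
  Equil      0.1699 1.3385e-04    0.1266       3.9
  solve Keq expr → x = 9.2302e-05; check Q = 3.1130e+04

[L]_eq = 0.1266 M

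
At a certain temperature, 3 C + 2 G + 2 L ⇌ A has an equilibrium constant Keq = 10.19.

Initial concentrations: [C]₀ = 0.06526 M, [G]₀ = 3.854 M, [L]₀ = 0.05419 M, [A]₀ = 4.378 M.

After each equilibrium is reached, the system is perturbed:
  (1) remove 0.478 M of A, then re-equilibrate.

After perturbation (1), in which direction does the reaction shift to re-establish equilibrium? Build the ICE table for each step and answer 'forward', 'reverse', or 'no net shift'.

Direction: forward

Q₀ = 3.6114e+05 vs Keq = 10.19 ⇒ Q>K, reverse
Step 1:
                    C           G           L           A
  init        0.06526       3.854     0.05419       4.378
  Δ            0.4848      0.3232      0.3232     -0.1616
  eq           0.5501       4.177      0.3774       4.216
  solve Keq expr → x = -0.1616; check Q = 10.19
Then remove 0.478 M of A.
Step 2:
                    C           G           L           A
  init         0.5501       4.177      0.3774       3.738
  Δ          -0.01267   -0.008445   -0.008445    0.004222
  eq           0.5374       4.169       0.369       3.743
  solve Keq expr → x = 0.004222; check Q = 10.19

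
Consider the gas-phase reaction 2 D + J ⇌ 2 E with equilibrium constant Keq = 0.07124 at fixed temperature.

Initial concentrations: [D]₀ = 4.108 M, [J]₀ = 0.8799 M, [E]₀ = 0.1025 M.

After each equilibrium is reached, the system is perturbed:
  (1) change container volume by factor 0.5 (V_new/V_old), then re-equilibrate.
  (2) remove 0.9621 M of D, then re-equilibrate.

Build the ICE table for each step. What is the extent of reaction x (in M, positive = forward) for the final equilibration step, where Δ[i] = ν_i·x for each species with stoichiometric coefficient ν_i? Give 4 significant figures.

x = -0.07705 M

Q₀ = 7.0754e-04 vs Keq = 0.07124 ⇒ Q<K, forward
Step 1:
                   D          J          E
  init         4.108     0.8799     0.1025
  Δ           -0.607    -0.3035      0.607
  eq           3.501     0.5764     0.7095
  solve Keq expr → x = 0.3035; check Q = 0.07124
Then change container volume by factor 0.5 (V_new/V_old).
Step 2:
                   D          J          E
  init         7.002      1.153      1.419
  Δ          -0.3423    -0.1711     0.3423
  eq            6.66     0.9817      1.761
  solve Keq expr → x = 0.1711; check Q = 0.07124
Then remove 0.9621 M of D.
Step 3:
                   D          J          E
  init         5.698     0.9817      1.761
  Δ           0.1541    0.07705    -0.1541
  eq           5.852      1.059      1.607
  solve Keq expr → x = -0.07705; check Q = 0.07124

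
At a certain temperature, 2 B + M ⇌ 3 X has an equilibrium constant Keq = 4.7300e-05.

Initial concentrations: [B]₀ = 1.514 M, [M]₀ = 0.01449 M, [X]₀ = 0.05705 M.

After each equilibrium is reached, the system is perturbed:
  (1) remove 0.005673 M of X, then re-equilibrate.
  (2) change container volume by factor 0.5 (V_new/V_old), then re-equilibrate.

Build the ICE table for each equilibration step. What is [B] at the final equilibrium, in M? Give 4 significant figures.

Q₀ = 0.00559 vs Keq = 4.7300e-05 ⇒ Q>K, reverse
Step 1:
                   B          M          X
  init         1.514    0.01449    0.05705
  Δ          0.02819     0.0141   -0.04229
  eq           1.542    0.02859    0.01476
  solve Keq expr → x = -0.0141; check Q = 4.7300e-05
Then remove 0.005673 M of X.
Step 2:
                   B          M          X
  init         1.542    0.02859   0.009087
  Δ        -0.003559  -0.001779   0.005338
  eq           1.539    0.02681    0.01443
  solve Keq expr → x = 0.001779; check Q = 4.7300e-05
Then change container volume by factor 0.5 (V_new/V_old).
Step 3:
                   B          M          X
  init         3.077    0.05361    0.02885
  Δ                0          0          0
  eq           3.077    0.05361    0.02885
  solve Keq expr → x = 0; check Q = 4.7300e-05

[B]_eq = 3.077 M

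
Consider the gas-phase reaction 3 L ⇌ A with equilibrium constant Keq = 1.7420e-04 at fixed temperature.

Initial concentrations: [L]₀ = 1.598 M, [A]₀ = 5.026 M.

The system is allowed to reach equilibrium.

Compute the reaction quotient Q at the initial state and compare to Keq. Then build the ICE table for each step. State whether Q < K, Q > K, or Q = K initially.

Q₀ = 1.232 vs Keq = 1.7420e-04 ⇒ Q>K, reverse
Step 1:
                  L         A
  I           1.598     5.026
  C           13.34    -4.446
  E           14.94    0.5803
  solve Keq expr → x = -4.446; check Q = 1.7420e-04

Q₀ = 1.232; Q > K (proceeds reverse)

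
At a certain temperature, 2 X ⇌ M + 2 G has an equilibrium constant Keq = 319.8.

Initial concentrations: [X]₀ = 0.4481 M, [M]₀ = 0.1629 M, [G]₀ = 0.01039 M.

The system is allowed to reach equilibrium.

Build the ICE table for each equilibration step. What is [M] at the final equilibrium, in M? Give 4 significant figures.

[M]_eq = 0.3793 M

Q₀ = 8.7579e-05 vs Keq = 319.8 ⇒ Q<K, forward
Step 1:
                  X         M         G
  I          0.4481    0.1629   0.01039
  C         -0.4328    0.2164    0.4328
  E         0.01526    0.3793    0.4432
  solve Keq expr → x = 0.2164; check Q = 319.8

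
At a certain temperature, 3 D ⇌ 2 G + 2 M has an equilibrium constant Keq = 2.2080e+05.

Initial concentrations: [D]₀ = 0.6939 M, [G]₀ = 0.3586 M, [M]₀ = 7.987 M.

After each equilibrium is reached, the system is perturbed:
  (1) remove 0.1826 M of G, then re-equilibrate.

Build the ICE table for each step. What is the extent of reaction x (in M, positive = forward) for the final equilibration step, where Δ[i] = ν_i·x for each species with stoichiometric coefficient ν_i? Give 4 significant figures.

Q₀ = 24.55 vs Keq = 2.2080e+05 ⇒ Q<K, forward
Step 1:
                   D          G          M
  init        0.6939     0.3586      7.987
  Δ          -0.6358     0.4239     0.4239
  eq          0.0581     0.7825      8.411
  solve Keq expr → x = 0.2119; check Q = 2.2080e+05
Then remove 0.1826 M of G.
Step 2:
                   D          G          M
  init        0.0581     0.5999      8.411
  Δ        -0.009083   0.006055   0.006055
  eq         0.04902     0.6059      8.417
  solve Keq expr → x = 0.003028; check Q = 2.2080e+05

x = 0.003028 M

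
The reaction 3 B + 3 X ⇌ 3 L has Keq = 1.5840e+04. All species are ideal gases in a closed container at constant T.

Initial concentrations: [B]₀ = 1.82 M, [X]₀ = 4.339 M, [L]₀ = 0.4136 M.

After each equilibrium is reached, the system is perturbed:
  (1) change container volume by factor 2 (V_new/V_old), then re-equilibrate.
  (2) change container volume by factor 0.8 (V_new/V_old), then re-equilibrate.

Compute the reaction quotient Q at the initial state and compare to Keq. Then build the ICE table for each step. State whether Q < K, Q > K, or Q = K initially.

Q₀ = 1.4367e-04 vs Keq = 1.5840e+04 ⇒ Q<K, forward
Step 1:
                   B          X          L
  I             1.82      4.339     0.4136
  C           -1.786     -1.786      1.786
  E           0.0343      2.553      2.199
  solve Keq expr → x = 0.5952; check Q = 1.5840e+04
Then change container volume by factor 2 (V_new/V_old).
Step 2:
                   B          X          L
  I          0.01715      1.277        1.1
  C          0.01622    0.01622   -0.01622
  E          0.03337      1.293      1.083
  solve Keq expr → x = -0.005406; check Q = 1.5840e+04
Then change container volume by factor 0.8 (V_new/V_old).
Step 3:
                   B          X          L
  I          0.04171      1.616      1.354
  C        -0.007979  -0.007979   0.007979
  E          0.03373      1.608      1.362
  solve Keq expr → x = 0.00266; check Q = 1.5840e+04

Q₀ = 1.4367e-04; Q < K (proceeds forward)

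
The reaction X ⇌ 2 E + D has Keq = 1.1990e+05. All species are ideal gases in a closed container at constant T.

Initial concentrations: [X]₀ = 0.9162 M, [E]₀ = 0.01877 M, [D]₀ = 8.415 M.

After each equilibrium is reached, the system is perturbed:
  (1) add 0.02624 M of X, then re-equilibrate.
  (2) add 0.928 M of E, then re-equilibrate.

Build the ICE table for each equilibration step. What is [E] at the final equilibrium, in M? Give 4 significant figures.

[E]_eq = 2.83 M

Q₀ = 0.003236 vs Keq = 1.1990e+05 ⇒ Q<K, forward
Step 1:
                    X           E           D
  init         0.9162     0.01877       8.415
  Δ           -0.9159       1.832      0.9159
  eq       2.6653e-04       1.851       9.331
  solve Keq expr → x = 0.9159; check Q = 1.1990e+05
Then add 0.02624 M of X.
Step 2:
                    X           E           D
  init        0.02651       1.851       9.331
  Δ          -0.02622     0.05245     0.02622
  eq       2.8264e-04       1.903       9.357
  solve Keq expr → x = 0.02622; check Q = 1.1990e+05
Then add 0.928 M of E.
Step 3:
                    X           E           D
  init     2.8264e-04       2.831       9.357
  Δ        3.4253e-04 -6.8507e-04 -3.4253e-04
  eq       6.2518e-04        2.83       9.357
  solve Keq expr → x = -3.4253e-04; check Q = 1.1990e+05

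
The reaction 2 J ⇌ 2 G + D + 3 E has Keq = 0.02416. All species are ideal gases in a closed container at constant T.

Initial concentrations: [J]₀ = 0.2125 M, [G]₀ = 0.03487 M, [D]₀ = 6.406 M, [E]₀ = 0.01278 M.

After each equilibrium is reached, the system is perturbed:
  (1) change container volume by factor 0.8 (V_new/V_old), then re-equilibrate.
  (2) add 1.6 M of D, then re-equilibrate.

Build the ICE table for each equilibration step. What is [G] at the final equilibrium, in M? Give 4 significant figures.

[G]_eq = 0.1377 M

Q₀ = 3.6005e-07 vs Keq = 0.02416 ⇒ Q<K, forward
Step 1:
                  J         G         D         E
  I          0.2125   0.03487     6.406   0.01278
  C        -0.09176   0.09176   0.04588    0.1376
  E          0.1207    0.1266     6.452    0.1504
  solve Keq expr → x = 0.04588; check Q = 0.02416
Then change container volume by factor 0.8 (V_new/V_old).
Step 2:
                  J         G         D         E
  I          0.1509    0.1583     8.065     0.188
  C         0.01725  -0.01725 -0.008626  -0.02588
  E          0.1682     0.141     8.056    0.1622
  solve Keq expr → x = -0.008626; check Q = 0.02416
Then add 1.6 M of D.
Step 3:
                  J         G         D         E
  I          0.1682     0.141     9.656    0.1622
  C        0.003332 -0.003332 -0.001666 -0.004998
  E          0.1715    0.1377     9.655    0.1572
  solve Keq expr → x = -0.001666; check Q = 0.02416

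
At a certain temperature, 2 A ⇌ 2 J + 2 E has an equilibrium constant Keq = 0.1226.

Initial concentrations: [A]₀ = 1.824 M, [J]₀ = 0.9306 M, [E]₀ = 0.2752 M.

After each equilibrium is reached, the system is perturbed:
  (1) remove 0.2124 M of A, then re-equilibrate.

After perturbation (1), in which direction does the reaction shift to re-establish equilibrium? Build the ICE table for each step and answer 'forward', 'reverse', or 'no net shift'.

Q₀ = 0.01971 vs Keq = 0.1226 ⇒ Q<K, forward
Step 1:
                    A           J           E
  Initial       1.824      0.9306      0.2752
  Change      -0.2159      0.2159      0.2159
  Equil         1.608       1.147      0.4911
  solve Keq expr → x = 0.108; check Q = 0.1226
Then remove 0.2124 M of A.
Step 2:
                    A           J           E
  Initial       1.396       1.147      0.4911
  Change      0.03815    -0.03815    -0.03815
  Equil         1.434       1.108       0.453
  solve Keq expr → x = -0.01907; check Q = 0.1226

Direction: reverse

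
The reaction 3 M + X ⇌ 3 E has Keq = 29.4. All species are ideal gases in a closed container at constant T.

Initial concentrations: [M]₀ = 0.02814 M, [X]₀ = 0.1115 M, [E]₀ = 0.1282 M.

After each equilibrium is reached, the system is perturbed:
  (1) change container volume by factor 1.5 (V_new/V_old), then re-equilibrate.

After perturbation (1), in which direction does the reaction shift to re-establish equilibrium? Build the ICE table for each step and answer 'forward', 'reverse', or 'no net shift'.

Q₀ = 848 vs Keq = 29.4 ⇒ Q>K, reverse
Step 1:
                    M           X           E
  I           0.02814      0.1115      0.1282
  C           0.03357     0.01119    -0.03357
  E           0.06171      0.1227     0.09463
  solve Keq expr → x = -0.01119; check Q = 29.4
Then change container volume by factor 1.5 (V_new/V_old).
Step 2:
                    M           X           E
  I           0.04114     0.08179     0.06309
  C          0.003295    0.001098   -0.003295
  E           0.04443     0.08289     0.05979
  solve Keq expr → x = -0.001098; check Q = 29.4

Direction: reverse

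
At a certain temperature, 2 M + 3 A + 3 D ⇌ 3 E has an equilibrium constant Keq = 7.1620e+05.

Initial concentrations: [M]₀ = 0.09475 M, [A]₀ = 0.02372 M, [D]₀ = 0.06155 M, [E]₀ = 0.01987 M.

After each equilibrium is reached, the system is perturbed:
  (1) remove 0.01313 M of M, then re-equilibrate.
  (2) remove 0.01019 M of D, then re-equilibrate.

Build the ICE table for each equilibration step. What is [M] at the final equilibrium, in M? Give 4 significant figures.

Q₀ = 2.8081e+05 vs Keq = 7.1620e+05 ⇒ Q<K, forward
Step 1:
                   M          A          D          E
  Initial    0.09475    0.02372    0.06155    0.01987
  Change   -0.001836  -0.002755  -0.002755   0.002755
  Equil      0.09291    0.02097     0.0588    0.02262
  solve Keq expr → x = 9.1818e-04; check Q = 7.1620e+05
Then remove 0.01313 M of M.
Step 2:
                   M          A          D          E
  Initial    0.07978    0.02097     0.0588    0.02262
  Change  5.9274e-04 8.8910e-04 8.8910e-04 -8.8910e-04
  Equil      0.08038    0.02185    0.05968    0.02174
  solve Keq expr → x = -2.9637e-04; check Q = 7.1620e+05
Then remove 0.01019 M of D.
Step 3:
                   M          A          D          E
  Initial    0.08038    0.02185    0.04949    0.02174
  Change    0.001064   0.001596   0.001596  -0.001596
  Equil      0.08144    0.02345    0.05109    0.02014
  solve Keq expr → x = -5.3188e-04; check Q = 7.1620e+05

[M]_eq = 0.08144 M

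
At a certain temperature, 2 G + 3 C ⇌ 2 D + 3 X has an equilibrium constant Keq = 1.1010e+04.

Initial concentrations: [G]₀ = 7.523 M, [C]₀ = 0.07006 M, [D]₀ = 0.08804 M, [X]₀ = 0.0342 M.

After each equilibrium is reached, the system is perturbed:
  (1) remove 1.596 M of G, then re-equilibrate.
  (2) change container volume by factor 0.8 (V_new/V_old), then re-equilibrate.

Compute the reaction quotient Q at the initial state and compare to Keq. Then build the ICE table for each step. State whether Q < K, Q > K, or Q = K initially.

Q₀ = 1.5931e-05 vs Keq = 1.1010e+04 ⇒ Q<K, forward
Step 1:
                  G         C         D         X
  Initial     7.523   0.07006   0.08804    0.0342
  Change   -0.04649  -0.06974   0.04649   0.06974
  Equil       7.477 3.2083e-04    0.1345    0.1039
  solve Keq expr → x = 0.02325; check Q = 1.1010e+04
Then remove 1.596 M of G.
Step 2:
                  G         C         D         X
  Initial     5.881 3.2083e-04    0.1345    0.1039
  Change  3.6951e-05 5.5426e-05 -3.6951e-05 -5.5426e-05
  Equil       5.881 3.7625e-04    0.1345    0.1039
  solve Keq expr → x = -1.8475e-05; check Q = 1.1010e+04
Then change container volume by factor 0.8 (V_new/V_old).
Step 3:
                  G         C         D         X
  Initial     7.351 4.7032e-04    0.1681    0.1299
  Change          0         0         0         0
  Equil       7.351 4.7032e-04    0.1681    0.1299
  solve Keq expr → x = 0; check Q = 1.1010e+04

Q₀ = 1.5931e-05; Q < K (proceeds forward)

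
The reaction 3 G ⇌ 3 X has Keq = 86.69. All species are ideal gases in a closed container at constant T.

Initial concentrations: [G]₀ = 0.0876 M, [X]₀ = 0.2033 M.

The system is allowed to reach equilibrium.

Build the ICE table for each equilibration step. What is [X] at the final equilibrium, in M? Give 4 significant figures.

Q₀ = 12.5 vs Keq = 86.69 ⇒ Q<K, forward
Step 1:
                   G          X
  Initial     0.0876     0.2033
  Change    -0.03399    0.03399
  Equil      0.05361     0.2373
  solve Keq expr → x = 0.01133; check Q = 86.69

[X]_eq = 0.2373 M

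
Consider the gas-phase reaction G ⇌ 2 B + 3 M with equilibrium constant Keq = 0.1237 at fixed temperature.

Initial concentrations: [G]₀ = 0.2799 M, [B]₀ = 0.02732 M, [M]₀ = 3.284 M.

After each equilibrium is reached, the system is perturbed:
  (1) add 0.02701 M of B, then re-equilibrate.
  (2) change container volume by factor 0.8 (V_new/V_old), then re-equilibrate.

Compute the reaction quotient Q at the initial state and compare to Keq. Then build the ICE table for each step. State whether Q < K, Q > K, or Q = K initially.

Q₀ = 0.09444; Q < K (proceeds forward)

Q₀ = 0.09444 vs Keq = 0.1237 ⇒ Q<K, forward
Step 1:
                  G         B         M
  init       0.2799   0.02732     3.284
  Δ       -0.001881  0.003761  0.005642
  eq          0.278   0.03108      3.29
  solve Keq expr → x = 0.001881; check Q = 0.1237
Then add 0.02701 M of B.
Step 2:
                  G         B         M
  init        0.278   0.05809      3.29
  Δ         0.01287  -0.02573   -0.0386
  eq         0.2909   0.03236     3.251
  solve Keq expr → x = -0.01287; check Q = 0.1237
Then change container volume by factor 0.8 (V_new/V_old).
Step 3:
                  G         B         M
  init       0.3636   0.04045     4.064
  Δ        0.007053  -0.01411  -0.02116
  eq         0.3707   0.02634     4.043
  solve Keq expr → x = -0.007053; check Q = 0.1237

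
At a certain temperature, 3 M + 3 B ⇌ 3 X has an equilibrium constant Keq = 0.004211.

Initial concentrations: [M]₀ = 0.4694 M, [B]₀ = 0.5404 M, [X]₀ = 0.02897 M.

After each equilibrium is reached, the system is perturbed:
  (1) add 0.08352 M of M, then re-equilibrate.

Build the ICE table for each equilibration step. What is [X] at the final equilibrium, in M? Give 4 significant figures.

[X]_eq = 0.04539 M

Q₀ = 0.00149 vs Keq = 0.004211 ⇒ Q<K, forward
Step 1:
                  M         B         X
  I          0.4694    0.5404   0.02897
  C        -0.01033  -0.01033   0.01033
  E          0.4591    0.5301    0.0393
  solve Keq expr → x = 0.003442; check Q = 0.004211
Then add 0.08352 M of M.
Step 2:
                  M         B         X
  I          0.5426    0.5301    0.0393
  C       -0.006099 -0.006099  0.006099
  E          0.5365     0.524   0.04539
  solve Keq expr → x = 0.002033; check Q = 0.004211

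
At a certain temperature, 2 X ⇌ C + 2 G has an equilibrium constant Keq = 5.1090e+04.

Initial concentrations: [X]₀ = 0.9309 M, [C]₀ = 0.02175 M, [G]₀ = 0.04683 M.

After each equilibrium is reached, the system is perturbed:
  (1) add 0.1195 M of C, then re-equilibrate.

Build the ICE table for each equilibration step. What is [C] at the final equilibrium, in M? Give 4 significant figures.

Q₀ = 5.5043e-05 vs Keq = 5.1090e+04 ⇒ Q<K, forward
Step 1:
                    X           C           G
  init         0.9309     0.02175     0.04683
  Δ           -0.9279      0.4639      0.9279
  eq         0.003005      0.4857      0.9747
  solve Keq expr → x = 0.4639; check Q = 5.1090e+04
Then add 0.1195 M of C.
Step 2:
                    X           C           G
  init       0.003005      0.6052      0.9747
  Δ        3.4773e-04 -1.7386e-04 -3.4773e-04
  eq         0.003353       0.605      0.9744
  solve Keq expr → x = -1.7386e-04; check Q = 5.1090e+04

[C]_eq = 0.605 M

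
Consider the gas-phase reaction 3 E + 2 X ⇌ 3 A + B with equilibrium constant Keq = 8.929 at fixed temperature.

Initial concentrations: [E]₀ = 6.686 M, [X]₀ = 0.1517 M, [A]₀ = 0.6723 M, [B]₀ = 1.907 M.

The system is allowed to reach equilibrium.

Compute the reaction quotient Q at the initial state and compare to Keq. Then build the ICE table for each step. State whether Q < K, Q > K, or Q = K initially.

Q₀ = 0.08425; Q < K (proceeds forward)

Q₀ = 0.08425 vs Keq = 8.929 ⇒ Q<K, forward
Step 1:
                   E          X          A          B
  init         6.686     0.1517     0.6723      1.907
  Δ          -0.1932    -0.1288     0.1932    0.06441
  eq           6.493    0.02287     0.8655      1.971
  solve Keq expr → x = 0.06441; check Q = 8.929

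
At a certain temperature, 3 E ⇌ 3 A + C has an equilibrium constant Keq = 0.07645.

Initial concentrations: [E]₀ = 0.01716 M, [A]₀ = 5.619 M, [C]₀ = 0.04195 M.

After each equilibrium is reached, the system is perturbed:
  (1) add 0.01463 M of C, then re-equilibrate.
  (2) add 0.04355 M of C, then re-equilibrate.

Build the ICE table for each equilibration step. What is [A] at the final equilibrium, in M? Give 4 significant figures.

Q₀ = 1.4728e+06 vs Keq = 0.07645 ⇒ Q>K, reverse
Step 1:
                    E           A           C
  I           0.01716       5.619     0.04195
  C            0.1258     -0.1258    -0.04195
  E             0.143       5.493  1.3489e-06
  solve Keq expr → x = -0.04195; check Q = 0.07645
Then add 0.01463 M of C.
Step 2:
                    E           A           C
  I             0.143       5.493     0.01463
  C           0.04388    -0.04388    -0.01463
  E            0.1869       5.449  3.0841e-06
  solve Keq expr → x = -0.01463; check Q = 0.07645
Then add 0.04355 M of C.
Step 3:
                    E           A           C
  I            0.1869       5.449     0.04355
  C            0.1306     -0.1306    -0.04354
  E            0.3175       5.319  1.6263e-05
  solve Keq expr → x = -0.04354; check Q = 0.07645

[A]_eq = 5.319 M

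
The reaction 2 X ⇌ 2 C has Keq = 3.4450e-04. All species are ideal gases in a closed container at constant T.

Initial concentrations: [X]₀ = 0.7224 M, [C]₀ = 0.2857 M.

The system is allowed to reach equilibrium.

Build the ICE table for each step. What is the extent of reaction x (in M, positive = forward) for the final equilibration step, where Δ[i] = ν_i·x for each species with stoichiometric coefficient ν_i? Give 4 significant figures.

Q₀ = 0.1564 vs Keq = 3.4450e-04 ⇒ Q>K, reverse
Step 1:
                    X           C
  I            0.7224      0.2857
  C            0.2673     -0.2673
  E            0.9897     0.01837
  solve Keq expr → x = -0.1337; check Q = 3.4450e-04

x = -0.1337 M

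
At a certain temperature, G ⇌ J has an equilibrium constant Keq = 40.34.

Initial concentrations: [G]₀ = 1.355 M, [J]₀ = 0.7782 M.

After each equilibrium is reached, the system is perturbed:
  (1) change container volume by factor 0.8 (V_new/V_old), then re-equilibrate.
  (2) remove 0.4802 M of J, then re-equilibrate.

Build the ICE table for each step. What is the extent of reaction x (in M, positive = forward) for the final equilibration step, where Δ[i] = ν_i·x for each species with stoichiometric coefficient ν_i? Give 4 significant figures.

x = 0.01162 M

Q₀ = 0.5743 vs Keq = 40.34 ⇒ Q<K, forward
Step 1:
                    G           J
  I             1.355      0.7782
  C            -1.303       1.303
  E            0.0516       2.082
  solve Keq expr → x = 1.303; check Q = 40.34
Then change container volume by factor 0.8 (V_new/V_old).
Step 2:
                    G           J
  I            0.0645       2.602
  C                 0           0
  E            0.0645       2.602
  solve Keq expr → x = 0; check Q = 40.34
Then remove 0.4802 M of J.
Step 3:
                    G           J
  I            0.0645       2.122
  C          -0.01162     0.01162
  E           0.05289       2.133
  solve Keq expr → x = 0.01162; check Q = 40.34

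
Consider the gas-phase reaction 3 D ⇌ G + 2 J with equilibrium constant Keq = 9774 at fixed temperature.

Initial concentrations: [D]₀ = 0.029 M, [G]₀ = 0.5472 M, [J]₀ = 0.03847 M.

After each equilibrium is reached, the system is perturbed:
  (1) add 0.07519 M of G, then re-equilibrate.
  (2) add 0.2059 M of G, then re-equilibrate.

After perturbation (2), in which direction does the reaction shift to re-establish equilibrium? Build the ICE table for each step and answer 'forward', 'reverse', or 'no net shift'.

Q₀ = 33.2 vs Keq = 9774 ⇒ Q<K, forward
Step 1:
                    D           G           J
  Initial       0.029      0.5472     0.03847
  Change      -0.0235    0.007833     0.01567
  Equil      0.005501       0.555     0.05414
  solve Keq expr → x = 0.007833; check Q = 9774
Then add 0.07519 M of G.
Step 2:
                    D           G           J
  Initial    0.005501      0.6302     0.05414
  Change   2.2702e-04 -7.5672e-05 -1.5134e-04
  Equil      0.005728      0.6301     0.05398
  solve Keq expr → x = -7.5672e-05; check Q = 9774
Then add 0.2059 M of G.
Step 3:
                    D           G           J
  Initial    0.005728       0.836     0.05398
  Change   5.3770e-04 -1.7923e-04 -3.5847e-04
  Equil      0.006265      0.8359     0.05363
  solve Keq expr → x = -1.7923e-04; check Q = 9774

Direction: reverse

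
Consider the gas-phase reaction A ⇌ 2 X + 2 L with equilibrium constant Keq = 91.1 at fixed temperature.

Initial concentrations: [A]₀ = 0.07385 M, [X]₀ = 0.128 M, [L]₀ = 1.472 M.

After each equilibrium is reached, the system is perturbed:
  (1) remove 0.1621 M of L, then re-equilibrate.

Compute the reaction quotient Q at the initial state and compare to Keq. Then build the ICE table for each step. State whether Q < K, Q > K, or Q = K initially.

Q₀ = 0.4807; Q < K (proceeds forward)

Q₀ = 0.4807 vs Keq = 91.1 ⇒ Q<K, forward
Step 1:
                   A          X          L
  init       0.07385      0.128      1.472
  Δ         -0.07174     0.1435     0.1435
  eq        0.002111     0.2715      1.615
  solve Keq expr → x = 0.07174; check Q = 91.1
Then remove 0.1621 M of L.
Step 2:
                   A          X          L
  init      0.002111     0.2715      1.453
  Δ       -3.9075e-04 7.8149e-04 7.8149e-04
  eq        0.001721     0.2723      1.454
  solve Keq expr → x = 3.9075e-04; check Q = 91.1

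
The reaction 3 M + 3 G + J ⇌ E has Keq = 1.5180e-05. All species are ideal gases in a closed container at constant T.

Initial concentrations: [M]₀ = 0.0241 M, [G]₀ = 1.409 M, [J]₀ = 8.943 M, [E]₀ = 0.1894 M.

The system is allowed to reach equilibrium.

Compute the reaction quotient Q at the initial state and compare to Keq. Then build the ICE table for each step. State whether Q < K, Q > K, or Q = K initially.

Q₀ = 540.9; Q > K (proceeds reverse)

Q₀ = 540.9 vs Keq = 1.5180e-05 ⇒ Q>K, reverse
Step 1:
                   M          G          J          E
  I           0.0241      1.409      8.943     0.1894
  C           0.5675     0.5675     0.1892    -0.1892
  E           0.5916      1.977      9.132 2.2168e-04
  solve Keq expr → x = -0.1892; check Q = 1.5180e-05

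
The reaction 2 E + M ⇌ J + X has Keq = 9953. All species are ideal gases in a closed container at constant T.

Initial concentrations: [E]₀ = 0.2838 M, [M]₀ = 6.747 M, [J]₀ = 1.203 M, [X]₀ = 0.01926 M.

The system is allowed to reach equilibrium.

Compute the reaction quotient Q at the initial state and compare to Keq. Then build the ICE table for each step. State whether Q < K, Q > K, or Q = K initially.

Q₀ = 0.04264; Q < K (proceeds forward)

Q₀ = 0.04264 vs Keq = 9953 ⇒ Q<K, forward
Step 1:
                   E          M          J          X
  Initial     0.2838      6.747      1.203    0.01926
  Change      -0.282     -0.141      0.141      0.141
  Equil      0.00181      6.606      1.344     0.1603
  solve Keq expr → x = 0.141; check Q = 9953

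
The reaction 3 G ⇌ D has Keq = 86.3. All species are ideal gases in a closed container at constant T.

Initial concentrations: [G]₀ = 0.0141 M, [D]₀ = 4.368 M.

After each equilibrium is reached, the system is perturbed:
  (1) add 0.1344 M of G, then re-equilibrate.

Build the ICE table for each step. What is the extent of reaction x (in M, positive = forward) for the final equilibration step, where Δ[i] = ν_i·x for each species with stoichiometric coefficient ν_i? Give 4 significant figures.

Q₀ = 1.5582e+06 vs Keq = 86.3 ⇒ Q>K, reverse
Step 1:
                   G          D
  init        0.0141      4.368
  Δ           0.3525    -0.1175
  eq          0.3666      4.251
  solve Keq expr → x = -0.1175; check Q = 86.3
Then add 0.1344 M of G.
Step 2:
                   G          D
  init         0.501      4.251
  Δ          -0.1331    0.04438
  eq          0.3678      4.295
  solve Keq expr → x = 0.04438; check Q = 86.3

x = 0.04438 M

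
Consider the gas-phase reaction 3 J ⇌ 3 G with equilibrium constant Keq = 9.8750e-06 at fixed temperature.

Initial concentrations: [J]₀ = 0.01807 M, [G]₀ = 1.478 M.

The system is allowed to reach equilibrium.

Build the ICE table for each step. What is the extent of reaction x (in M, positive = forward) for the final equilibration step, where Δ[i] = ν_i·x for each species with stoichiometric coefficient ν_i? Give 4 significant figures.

Q₀ = 5.4720e+05 vs Keq = 9.8750e-06 ⇒ Q>K, reverse
Step 1:
                  J         G
  init      0.01807     1.478
  Δ           1.447    -1.447
  eq          1.465   0.03142
  solve Keq expr → x = -0.4822; check Q = 9.8750e-06

x = -0.4822 M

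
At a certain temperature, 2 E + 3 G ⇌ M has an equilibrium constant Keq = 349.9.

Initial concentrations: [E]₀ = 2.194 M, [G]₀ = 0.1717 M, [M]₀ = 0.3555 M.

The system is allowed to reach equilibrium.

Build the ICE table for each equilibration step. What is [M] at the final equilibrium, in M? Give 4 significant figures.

[M]_eq = 0.3918 M

Q₀ = 14.59 vs Keq = 349.9 ⇒ Q<K, forward
Step 1:
                    E           G           M
  init          2.194      0.1717      0.3555
  Δ          -0.07254     -0.1088     0.03627
  eq            2.121     0.06289      0.3918
  solve Keq expr → x = 0.03627; check Q = 349.9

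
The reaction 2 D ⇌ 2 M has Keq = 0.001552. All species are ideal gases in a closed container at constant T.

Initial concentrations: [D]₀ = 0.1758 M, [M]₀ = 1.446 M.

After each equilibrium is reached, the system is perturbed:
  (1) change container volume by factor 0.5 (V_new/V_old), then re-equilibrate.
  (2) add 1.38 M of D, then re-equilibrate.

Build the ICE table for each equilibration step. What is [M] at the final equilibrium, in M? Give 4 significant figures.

[M]_eq = 0.1752 M

Q₀ = 67.65 vs Keq = 0.001552 ⇒ Q>K, reverse
Step 1:
                    D           M
  init         0.1758       1.446
  Δ             1.385      -1.385
  eq             1.56     0.06147
  solve Keq expr → x = -0.6923; check Q = 0.001552
Then change container volume by factor 0.5 (V_new/V_old).
Step 2:
                    D           M
  init          3.121      0.1229
  Δ                 0           0
  eq            3.121      0.1229
  solve Keq expr → x = 0; check Q = 0.001552
Then add 1.38 M of D.
Step 3:
                    D           M
  init          4.501      0.1229
  Δ          -0.05231     0.05231
  eq            4.448      0.1752
  solve Keq expr → x = 0.02615; check Q = 0.001552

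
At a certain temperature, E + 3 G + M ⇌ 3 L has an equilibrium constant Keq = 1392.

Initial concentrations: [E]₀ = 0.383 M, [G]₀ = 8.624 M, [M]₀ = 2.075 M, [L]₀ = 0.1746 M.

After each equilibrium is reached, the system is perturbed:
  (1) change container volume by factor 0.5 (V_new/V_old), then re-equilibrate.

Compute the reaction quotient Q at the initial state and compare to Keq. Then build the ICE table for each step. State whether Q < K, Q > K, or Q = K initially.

Q₀ = 1.0442e-05 vs Keq = 1392 ⇒ Q<K, forward
Step 1:
                  E         G         M         L
  init        0.383     8.624     2.075    0.1746
  Δ          -0.383    -1.149    -0.383     1.149
  eq      2.3572e-06     7.475     1.692     1.324
  solve Keq expr → x = 0.383; check Q = 1392
Then change container volume by factor 0.5 (V_new/V_old).
Step 2:
                  E         G         M         L
  init    4.7143e-06     14.95     3.384     2.647
  Δ       -3.5357e-06 -1.0607e-05 -3.5357e-06 1.0607e-05
  eq      1.1786e-06     14.95     3.384     2.647
  solve Keq expr → x = 3.5357e-06; check Q = 1392

Q₀ = 1.0442e-05; Q < K (proceeds forward)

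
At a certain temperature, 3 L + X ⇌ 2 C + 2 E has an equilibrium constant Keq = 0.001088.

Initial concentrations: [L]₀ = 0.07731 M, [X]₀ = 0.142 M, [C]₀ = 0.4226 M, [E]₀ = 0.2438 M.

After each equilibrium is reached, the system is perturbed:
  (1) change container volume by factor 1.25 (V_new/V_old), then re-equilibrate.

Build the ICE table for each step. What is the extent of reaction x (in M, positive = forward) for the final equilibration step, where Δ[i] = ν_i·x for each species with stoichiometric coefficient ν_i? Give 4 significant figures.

x = 0 M

Q₀ = 161.8 vs Keq = 0.001088 ⇒ Q>K, reverse
Step 1:
                  L         X         C         E
  I         0.07731     0.142    0.4226    0.2438
  C          0.3331     0.111    -0.222    -0.222
  E          0.4104     0.253    0.2006   0.02175
  solve Keq expr → x = -0.111; check Q = 0.001088
Then change container volume by factor 1.25 (V_new/V_old).
Step 2:
                  L         X         C         E
  I          0.3283    0.2024    0.1604    0.0174
  C               0         0         0         0
  E          0.3283    0.2024    0.1604    0.0174
  solve Keq expr → x = 0; check Q = 0.001088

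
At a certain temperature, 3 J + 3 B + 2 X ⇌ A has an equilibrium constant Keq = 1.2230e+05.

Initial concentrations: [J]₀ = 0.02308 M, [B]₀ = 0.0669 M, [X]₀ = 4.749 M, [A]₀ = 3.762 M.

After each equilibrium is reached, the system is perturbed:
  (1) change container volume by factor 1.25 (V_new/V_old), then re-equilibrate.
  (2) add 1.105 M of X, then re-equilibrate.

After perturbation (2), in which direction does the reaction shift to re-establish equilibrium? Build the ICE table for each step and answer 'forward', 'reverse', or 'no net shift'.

Direction: forward

Q₀ = 4.5314e+07 vs Keq = 1.2230e+05 ⇒ Q>K, reverse
Step 1:
                   J          B          X          A
  init       0.02308     0.0669      4.749      3.762
  Δ          0.06218    0.06218    0.04145   -0.02073
  eq         0.08526     0.1291       4.79      3.741
  solve Keq expr → x = -0.02073; check Q = 1.2230e+05
Then change container volume by factor 1.25 (V_new/V_old).
Step 2:
                   J          B          X          A
  init       0.06821     0.1033      3.832      2.993
  Δ          0.02435    0.02435    0.01623  -0.008116
  eq         0.09256     0.1276      3.849      2.985
  solve Keq expr → x = -0.008116; check Q = 1.2230e+05
Then add 1.105 M of X.
Step 3:
                   J          B          X          A
  init       0.09256     0.1276      4.954      2.985
  Δ        -0.008595  -0.008595   -0.00573   0.002865
  eq         0.08396      0.119      4.948      2.988
  solve Keq expr → x = 0.002865; check Q = 1.2230e+05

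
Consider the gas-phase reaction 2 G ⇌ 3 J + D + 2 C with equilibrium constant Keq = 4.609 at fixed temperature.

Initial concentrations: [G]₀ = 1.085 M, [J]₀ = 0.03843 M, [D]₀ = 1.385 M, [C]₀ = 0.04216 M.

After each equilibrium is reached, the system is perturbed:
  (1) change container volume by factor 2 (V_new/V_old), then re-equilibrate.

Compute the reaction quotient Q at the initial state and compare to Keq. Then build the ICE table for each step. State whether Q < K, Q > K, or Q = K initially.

Q₀ = 1.1869e-07 vs Keq = 4.609 ⇒ Q<K, forward
Step 1:
                  G         J         D         C
  init        1.085   0.03843     1.385   0.04216
  Δ         -0.6518    0.9778    0.3259    0.6518
  eq         0.4332     1.016     1.711     0.694
  solve Keq expr → x = 0.3259; check Q = 4.609
Then change container volume by factor 2 (V_new/V_old).
Step 2:
                  G         J         D         C
  init       0.2166    0.5081    0.8555     0.347
  Δ         -0.1066    0.1599    0.0533    0.1066
  eq           0.11     0.668    0.9088    0.4536
  solve Keq expr → x = 0.0533; check Q = 4.609

Q₀ = 1.1869e-07; Q < K (proceeds forward)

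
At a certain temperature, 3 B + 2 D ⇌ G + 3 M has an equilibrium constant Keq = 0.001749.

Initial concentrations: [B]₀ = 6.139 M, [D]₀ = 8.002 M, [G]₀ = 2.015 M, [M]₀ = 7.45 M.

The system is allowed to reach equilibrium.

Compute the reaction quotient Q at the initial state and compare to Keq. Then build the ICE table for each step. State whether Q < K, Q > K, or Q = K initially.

Q₀ = 0.05624 vs Keq = 0.001749 ⇒ Q>K, reverse
Step 1:
                  B         D         G         M
  I           6.139     8.002     2.015      7.45
  C           2.721     1.814   -0.9069    -2.721
  E            8.86     9.816     1.108     4.729
  solve Keq expr → x = -0.9069; check Q = 0.001749

Q₀ = 0.05624; Q > K (proceeds reverse)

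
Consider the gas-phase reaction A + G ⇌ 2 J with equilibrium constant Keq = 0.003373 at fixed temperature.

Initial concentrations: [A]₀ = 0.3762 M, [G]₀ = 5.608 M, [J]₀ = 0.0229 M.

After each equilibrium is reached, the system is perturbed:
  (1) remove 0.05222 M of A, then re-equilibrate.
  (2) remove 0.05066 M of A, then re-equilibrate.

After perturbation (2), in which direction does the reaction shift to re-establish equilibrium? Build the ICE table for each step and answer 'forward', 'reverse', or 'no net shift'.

Direction: reverse

Q₀ = 2.4857e-04 vs Keq = 0.003373 ⇒ Q<K, forward
Step 1:
                   A          G          J
  init        0.3762      5.608     0.0229
  Δ         -0.02897   -0.02897    0.05793
  eq          0.3472      5.579    0.08083
  solve Keq expr → x = 0.02897; check Q = 0.003373
Then remove 0.05222 M of A.
Step 2:
                   A          G          J
  init         0.295      5.579    0.08083
  Δ         0.002966   0.002966  -0.005932
  eq           0.298      5.582     0.0749
  solve Keq expr → x = -0.002966; check Q = 0.003373
Then remove 0.05066 M of A.
Step 3:
                   A          G          J
  init        0.2473      5.582     0.0749
  Δ         0.003108   0.003108  -0.006217
  eq          0.2504      5.585    0.06869
  solve Keq expr → x = -0.003108; check Q = 0.003373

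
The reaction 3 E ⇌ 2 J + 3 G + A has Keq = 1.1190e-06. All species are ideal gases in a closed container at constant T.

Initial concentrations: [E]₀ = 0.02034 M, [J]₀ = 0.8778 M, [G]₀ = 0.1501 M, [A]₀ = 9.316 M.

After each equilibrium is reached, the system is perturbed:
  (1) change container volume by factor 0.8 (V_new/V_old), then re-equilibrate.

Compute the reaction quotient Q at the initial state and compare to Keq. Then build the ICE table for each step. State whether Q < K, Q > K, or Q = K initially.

Q₀ = 2885; Q > K (proceeds reverse)

Q₀ = 2885 vs Keq = 1.1190e-06 ⇒ Q>K, reverse
Step 1:
                  E         J         G         A
  init      0.02034    0.8778    0.1501     9.316
  Δ          0.1491  -0.09941   -0.1491   -0.0497
  eq         0.1695    0.7784 9.8981e-04     9.266
  solve Keq expr → x = -0.0497; check Q = 1.1190e-06
Then change container volume by factor 0.8 (V_new/V_old).
Step 2:
                  E         J         G         A
  init       0.2118     0.973  0.001237     11.58
  Δ       2.4619e-04 -1.6413e-04 -2.4619e-04 -8.2063e-05
  eq         0.2121    0.9728 9.9107e-04     11.58
  solve Keq expr → x = -8.2063e-05; check Q = 1.1190e-06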